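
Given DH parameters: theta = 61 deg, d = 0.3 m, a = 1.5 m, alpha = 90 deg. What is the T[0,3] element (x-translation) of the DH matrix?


T[0,3] = a * cos(theta)
= 1.5 * cos(61 deg)
= 1.5 * 0.4848
= 0.7272


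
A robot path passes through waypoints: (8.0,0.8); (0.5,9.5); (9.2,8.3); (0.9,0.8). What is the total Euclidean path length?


Segment lengths:
  seg1 = sqrt((-7.5)^2 + (8.7)^2) = 11.4865
  seg2 = sqrt((8.7)^2 + (-1.2)^2) = 8.7824
  seg3 = sqrt((-8.3)^2 + (-7.5)^2) = 11.1866
Total = 31.4555


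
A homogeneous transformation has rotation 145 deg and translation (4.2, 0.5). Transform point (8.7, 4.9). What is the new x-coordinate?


x' = cos(theta)*px - sin(theta)*py + tx
= -0.8192*8.7 - 0.5736*4.9 + 4.2
= -5.7371


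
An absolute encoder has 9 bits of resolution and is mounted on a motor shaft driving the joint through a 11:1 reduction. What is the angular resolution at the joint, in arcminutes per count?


counts = 2^9 = 512
effective counts at joint = 512 * 11 = 5632
resolution = 360*60 / 5632
= 3.8352 arcmin/count


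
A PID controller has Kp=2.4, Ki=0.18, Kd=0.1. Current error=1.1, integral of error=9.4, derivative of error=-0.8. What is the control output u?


u = Kp*e + Ki*int(e) + Kd*de/dt
= 2.4*1.1 + 0.18*9.4 + 0.1*(-0.8)
= 2.64 + 1.692 + -0.08
= 4.252


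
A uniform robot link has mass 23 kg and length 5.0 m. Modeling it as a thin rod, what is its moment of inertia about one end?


I = (1/3) * m * L^2
= (1/3) * 23 * 5.0^2
= 0.333333 * 23 * 25.0
= 191.6667 kg*m^2


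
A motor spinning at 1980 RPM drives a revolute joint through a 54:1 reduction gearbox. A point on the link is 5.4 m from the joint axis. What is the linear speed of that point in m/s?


omega_motor = 1980 * 2*pi/60 = 207.3451 rad/s
omega_joint = omega_motor / 54 = 3.8397 rad/s
v = omega_joint * r = 3.8397 * 5.4
= 20.7345 m/s


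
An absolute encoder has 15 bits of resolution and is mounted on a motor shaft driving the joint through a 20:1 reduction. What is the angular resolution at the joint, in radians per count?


counts = 2^15 = 32768
effective counts at joint = 32768 * 20 = 655360
resolution = 2*pi / 655360
= 9.5874e-06 rad/count


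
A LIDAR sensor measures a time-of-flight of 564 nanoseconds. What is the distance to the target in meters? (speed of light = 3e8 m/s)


tof = 564 ns = 5.64e-07 s
dist = c * tof / 2
= 3e8 * 5.64e-07 / 2
= 84.6 m


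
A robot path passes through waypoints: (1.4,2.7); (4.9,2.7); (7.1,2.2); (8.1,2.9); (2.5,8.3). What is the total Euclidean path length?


Segment lengths:
  seg1 = sqrt((3.5)^2 + (0.0)^2) = 3.5
  seg2 = sqrt((2.2)^2 + (-0.5)^2) = 2.2561
  seg3 = sqrt((1.0)^2 + (0.7)^2) = 1.2207
  seg4 = sqrt((-5.6)^2 + (5.4)^2) = 7.7795
Total = 14.7562


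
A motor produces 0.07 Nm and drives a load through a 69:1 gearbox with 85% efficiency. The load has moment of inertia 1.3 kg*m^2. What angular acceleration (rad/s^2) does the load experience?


tau_out = tau_motor * N * eta
= 0.07 * 69 * 0.85 = 4.1055 Nm
alpha = tau_out / I = 4.1055 / 1.3
= 3.1581 rad/s^2


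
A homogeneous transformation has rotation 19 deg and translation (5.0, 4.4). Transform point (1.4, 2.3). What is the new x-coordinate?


x' = cos(theta)*px - sin(theta)*py + tx
= 0.9455*1.4 - 0.3256*2.3 + 5.0
= 5.5749


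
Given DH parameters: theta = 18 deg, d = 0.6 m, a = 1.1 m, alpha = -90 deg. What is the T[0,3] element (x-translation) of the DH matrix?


T[0,3] = a * cos(theta)
= 1.1 * cos(18 deg)
= 1.1 * 0.9511
= 1.0462


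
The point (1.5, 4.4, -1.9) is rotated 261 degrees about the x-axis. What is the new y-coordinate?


Rotation about x-axis: y' = y*cos(theta) - z*sin(theta)
= 4.4 * -0.1564 - -1.9 * -0.9877
= -2.5649


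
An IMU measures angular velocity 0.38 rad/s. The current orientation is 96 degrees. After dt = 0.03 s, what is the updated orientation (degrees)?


delta_theta = w * dt = 0.38 * 0.03 = 0.0114 rad
= 0.6532 deg
theta_new = 96 + 0.6532 = 96.6532 deg


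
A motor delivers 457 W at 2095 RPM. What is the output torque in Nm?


omega = 2095 * 2*pi/60 = 219.3879 rad/s
tau = P / omega = 457 / 219.3879
= 2.0831 Nm


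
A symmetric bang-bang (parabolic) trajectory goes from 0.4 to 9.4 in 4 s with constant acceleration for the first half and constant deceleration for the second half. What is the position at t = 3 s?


Symmetric rest-to-rest: each phase covers (pf-p0)/2 in time T/2. 0.5*a*(T/2)^2 = (pf-p0)/2 => a = 4*(pf-p0)/T^2
a = 4*(9.4-0.4)/4^2 = 2.25
t = 3 is in the deceleration phase (t > T/2).
p = pf - 0.5*a*(T-t)^2 = 9.4 - 0.5*2.25*1^2
= 8.275


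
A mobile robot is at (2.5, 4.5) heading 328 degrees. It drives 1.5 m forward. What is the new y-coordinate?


y_new = y0 + d*sin(theta)
= 4.5 + 1.5*sin(328)
= 4.5 + -0.7949
= 3.7051


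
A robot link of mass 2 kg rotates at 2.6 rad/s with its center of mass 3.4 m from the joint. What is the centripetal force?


F = m * omega^2 * r
= 2 * 2.6^2 * 3.4
= 2 * 6.76 * 3.4
= 45.968 N


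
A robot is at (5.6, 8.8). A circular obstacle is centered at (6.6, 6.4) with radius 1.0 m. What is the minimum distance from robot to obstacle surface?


center_dist = sqrt((5.6-6.6)^2 + (8.8-6.4)^2)
= sqrt(1.0 + 5.76)
= 2.6
min_dist = center_dist - radius = 2.6 - 1.0 = 1.6 m


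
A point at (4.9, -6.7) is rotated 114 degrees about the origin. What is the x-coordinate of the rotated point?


x' = x*cos(theta) - y*sin(theta)
cos(114 deg) = -0.4067, sin(114 deg) = 0.9135
x' = 4.9 * -0.4067 - -6.7 * 0.9135
= -1.993 - -6.1208
= 4.1277


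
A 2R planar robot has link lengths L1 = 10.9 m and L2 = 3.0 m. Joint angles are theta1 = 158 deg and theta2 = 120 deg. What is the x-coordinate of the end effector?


Convert angles to radians: theta1 = 2.7576, theta2 = 2.0944
x = L1*cos(theta1) + L2*cos(theta1+theta2)
x = -10.1063 + 0.4175
x = -9.6888


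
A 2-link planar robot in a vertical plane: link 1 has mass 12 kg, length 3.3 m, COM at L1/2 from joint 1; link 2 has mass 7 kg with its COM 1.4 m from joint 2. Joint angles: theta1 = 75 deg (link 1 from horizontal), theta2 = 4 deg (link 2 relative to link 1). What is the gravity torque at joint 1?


Horizontal distance from joint 1 to link-1 COM:
  x_c1 = (L1/2)*cos(t1) = 1.65 * 0.2588 = 0.4271 m
Horizontal distance from joint 1 to link-2 COM:
  x_c2 = L1*cos(t1) + Lc2*cos(t1+t2)
       = 3.3*0.2588 + 1.4*0.1908 = 1.1212 m
tau1 = m1*g*x_c1 + m2*g*x_c2
     = 12*9.81*0.4271 + 7*9.81*1.1212
     = 50.2725 + 76.9952
     = 127.2677 Nm


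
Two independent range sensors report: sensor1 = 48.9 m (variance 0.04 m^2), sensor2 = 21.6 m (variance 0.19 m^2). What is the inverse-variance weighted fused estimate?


w1 = (1/var1) / (1/var1 + 1/var2)
   = 25.0 / (25.0 + 5.2632) = 0.8261
w2 = 1 - w1 = 0.1739
fused = w1*s1 + w2*s2 = 40.3957 + 3.7565
= 44.1522 m


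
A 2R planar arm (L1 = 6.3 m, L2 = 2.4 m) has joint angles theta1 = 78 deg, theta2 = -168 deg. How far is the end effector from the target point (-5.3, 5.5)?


End effector via forward kinematics:
x = L1*cos(t1) + L2*cos(t1+t2) = 1.3098
y = L1*sin(t1) + L2*sin(t1+t2) = 3.7623
Distance to target:
d = sqrt((-5.3 - 1.3098)^2 + (5.5 - 3.7623)^2)
= sqrt(43.69 + 3.0195)
= 6.8344 m


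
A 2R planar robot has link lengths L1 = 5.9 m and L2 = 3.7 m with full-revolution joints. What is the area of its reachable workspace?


r_max = L1 + L2 = 9.6 m
r_min = |L1 - L2| = 2.2 m
Area = pi*(r_max^2 - r_min^2)
= pi*(92.16 - 4.84)
= pi * 87.32
= 274.3239 m^2


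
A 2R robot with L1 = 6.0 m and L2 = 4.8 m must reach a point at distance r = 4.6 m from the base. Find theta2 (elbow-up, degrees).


cos(theta2) = (r^2 - L1^2 - L2^2) / (2*L1*L2)
cos(theta2) = (21.16 - 36.0 - 23.04) / 57.6
cos(theta2) = -0.657639
theta2 = 131.12 degrees


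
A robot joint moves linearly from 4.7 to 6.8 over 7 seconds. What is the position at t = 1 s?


s = t/T = 1/7 = 0.1429
p(t) = p0 + (pf-p0)*s
= 4.7 + (6.8 - 4.7) * 0.1429
= 5.0


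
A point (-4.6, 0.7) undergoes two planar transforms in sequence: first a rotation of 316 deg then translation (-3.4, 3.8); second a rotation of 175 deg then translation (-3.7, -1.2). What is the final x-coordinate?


After transform 1:
x1 = cos(316)*-4.6 - sin(316)*0.7 + -3.4 = -6.2227
y1 = sin(316)*-4.6 + cos(316)*0.7 + 3.8 = 7.499
After transform 2:
x2 = cos(175)*-6.2227 - sin(175)*7.499 + -3.7
= 1.8454


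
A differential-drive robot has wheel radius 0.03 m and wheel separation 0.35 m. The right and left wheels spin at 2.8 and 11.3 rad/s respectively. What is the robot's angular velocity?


vR = r*wR = 0.03*2.8 = 0.084 m/s
vL = r*wL = 0.03*11.3 = 0.339 m/s
v = (vR+vL)/2 = 0.2115 m/s
omega = (vR-vL)/L = -0.7286 rad/s
angular velocity = -0.7286 rad/s


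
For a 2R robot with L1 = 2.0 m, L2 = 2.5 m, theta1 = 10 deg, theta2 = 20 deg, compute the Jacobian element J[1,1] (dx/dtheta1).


J[1,1] = -L1*sin(t1) - L2*sin(t1+t2)
= -2.0*sin(10) - 2.5*sin(30)
= -1.5973


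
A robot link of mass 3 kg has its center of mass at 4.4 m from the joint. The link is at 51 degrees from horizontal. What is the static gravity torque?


tau = m*g*L*cos(angle)
= 3 * 9.81 * 4.4 * cos(51 deg)
= 3 * 9.81 * 4.4 * 0.6293
= 81.492 Nm


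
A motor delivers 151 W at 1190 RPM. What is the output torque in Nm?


omega = 1190 * 2*pi/60 = 124.6165 rad/s
tau = P / omega = 151 / 124.6165
= 1.2117 Nm


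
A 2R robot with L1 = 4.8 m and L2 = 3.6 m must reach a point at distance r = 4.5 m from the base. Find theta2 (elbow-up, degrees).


cos(theta2) = (r^2 - L1^2 - L2^2) / (2*L1*L2)
cos(theta2) = (20.25 - 23.04 - 12.96) / 34.56
cos(theta2) = -0.455729
theta2 = 117.1119 degrees


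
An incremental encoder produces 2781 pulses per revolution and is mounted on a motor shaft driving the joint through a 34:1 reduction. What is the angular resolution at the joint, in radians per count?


counts per rev = 2781
effective counts at joint = 2781 * 34 = 94554
resolution = 2*pi / 94554
= 6.6451e-05 rad/count


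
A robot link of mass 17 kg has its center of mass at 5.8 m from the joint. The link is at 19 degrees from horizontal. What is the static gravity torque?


tau = m*g*L*cos(angle)
= 17 * 9.81 * 5.8 * cos(19 deg)
= 17 * 9.81 * 5.8 * 0.9455
= 914.568 Nm


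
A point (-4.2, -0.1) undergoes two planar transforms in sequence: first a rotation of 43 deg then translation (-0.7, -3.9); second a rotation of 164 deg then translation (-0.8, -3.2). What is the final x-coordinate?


After transform 1:
x1 = cos(43)*-4.2 - sin(43)*-0.1 + -0.7 = -3.7035
y1 = sin(43)*-4.2 + cos(43)*-0.1 + -3.9 = -6.8375
After transform 2:
x2 = cos(164)*-3.7035 - sin(164)*-6.8375 + -0.8
= 4.6447


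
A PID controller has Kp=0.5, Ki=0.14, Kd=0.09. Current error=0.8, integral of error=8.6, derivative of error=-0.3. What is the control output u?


u = Kp*e + Ki*int(e) + Kd*de/dt
= 0.5*0.8 + 0.14*8.6 + 0.09*(-0.3)
= 0.4 + 1.204 + -0.027
= 1.577


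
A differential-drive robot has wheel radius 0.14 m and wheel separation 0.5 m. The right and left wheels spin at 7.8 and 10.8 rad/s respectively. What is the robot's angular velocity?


vR = r*wR = 0.14*7.8 = 1.092 m/s
vL = r*wL = 0.14*10.8 = 1.512 m/s
v = (vR+vL)/2 = 1.302 m/s
omega = (vR-vL)/L = -0.84 rad/s
angular velocity = -0.84 rad/s


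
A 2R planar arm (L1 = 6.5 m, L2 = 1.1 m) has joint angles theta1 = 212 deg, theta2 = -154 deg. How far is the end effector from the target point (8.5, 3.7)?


End effector via forward kinematics:
x = L1*cos(t1) + L2*cos(t1+t2) = -4.9294
y = L1*sin(t1) + L2*sin(t1+t2) = -2.5116
Distance to target:
d = sqrt((8.5 - -4.9294)^2 + (3.7 - -2.5116)^2)
= sqrt(180.3488 + 38.5843)
= 14.7964 m


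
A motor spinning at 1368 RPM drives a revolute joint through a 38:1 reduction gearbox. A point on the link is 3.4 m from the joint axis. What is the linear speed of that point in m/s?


omega_motor = 1368 * 2*pi/60 = 143.2566 rad/s
omega_joint = omega_motor / 38 = 3.7699 rad/s
v = omega_joint * r = 3.7699 * 3.4
= 12.8177 m/s


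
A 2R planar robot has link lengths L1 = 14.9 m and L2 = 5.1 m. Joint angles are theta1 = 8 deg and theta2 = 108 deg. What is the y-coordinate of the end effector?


Convert angles to radians: theta1 = 0.1396, theta2 = 1.885
y = L1*sin(theta1) + L2*sin(theta1+theta2)
y = 2.0737 + 4.5838
y = 6.6575


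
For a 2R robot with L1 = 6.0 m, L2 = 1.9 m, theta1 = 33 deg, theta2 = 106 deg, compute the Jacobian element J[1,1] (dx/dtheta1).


J[1,1] = -L1*sin(t1) - L2*sin(t1+t2)
= -6.0*sin(33) - 1.9*sin(139)
= -4.5143


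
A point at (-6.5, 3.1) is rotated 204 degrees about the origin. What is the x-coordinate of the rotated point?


x' = x*cos(theta) - y*sin(theta)
cos(204 deg) = -0.9135, sin(204 deg) = -0.4067
x' = -6.5 * -0.9135 - 3.1 * -0.4067
= 5.938 - -1.2609
= 7.1989


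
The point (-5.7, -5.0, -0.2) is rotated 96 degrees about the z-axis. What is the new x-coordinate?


Rotation about z-axis: x' = x*cos(theta) - y*sin(theta)
= -5.7 * -0.1045 - -5.0 * 0.9945
= 5.5684


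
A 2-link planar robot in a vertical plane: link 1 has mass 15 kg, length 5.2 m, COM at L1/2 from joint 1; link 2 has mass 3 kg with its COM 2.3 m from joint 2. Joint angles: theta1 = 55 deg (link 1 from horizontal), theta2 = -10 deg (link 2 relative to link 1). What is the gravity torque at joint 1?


Horizontal distance from joint 1 to link-1 COM:
  x_c1 = (L1/2)*cos(t1) = 2.6 * 0.5736 = 1.4913 m
Horizontal distance from joint 1 to link-2 COM:
  x_c2 = L1*cos(t1) + Lc2*cos(t1+t2)
       = 5.2*0.5736 + 2.3*0.7071 = 4.6089 m
tau1 = m1*g*x_c1 + m2*g*x_c2
     = 15*9.81*1.4913 + 3*9.81*4.6089
     = 219.4446 + 135.6412
     = 355.0858 Nm


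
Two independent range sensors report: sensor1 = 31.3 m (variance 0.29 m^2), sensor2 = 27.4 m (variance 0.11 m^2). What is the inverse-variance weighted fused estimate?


w1 = (1/var1) / (1/var1 + 1/var2)
   = 3.4483 / (3.4483 + 9.0909) = 0.275
w2 = 1 - w1 = 0.725
fused = w1*s1 + w2*s2 = 8.6075 + 19.865
= 28.4725 m


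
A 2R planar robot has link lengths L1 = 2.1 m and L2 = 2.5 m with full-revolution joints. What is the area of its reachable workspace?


r_max = L1 + L2 = 4.6 m
r_min = |L1 - L2| = 0.4 m
Area = pi*(r_max^2 - r_min^2)
= pi*(21.16 - 0.16)
= pi * 21.0
= 65.9734 m^2


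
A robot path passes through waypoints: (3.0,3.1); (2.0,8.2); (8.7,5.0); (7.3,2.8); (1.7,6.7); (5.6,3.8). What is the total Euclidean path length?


Segment lengths:
  seg1 = sqrt((-1.0)^2 + (5.1)^2) = 5.1971
  seg2 = sqrt((6.7)^2 + (-3.2)^2) = 7.425
  seg3 = sqrt((-1.4)^2 + (-2.2)^2) = 2.6077
  seg4 = sqrt((-5.6)^2 + (3.9)^2) = 6.8242
  seg5 = sqrt((3.9)^2 + (-2.9)^2) = 4.86
Total = 26.914


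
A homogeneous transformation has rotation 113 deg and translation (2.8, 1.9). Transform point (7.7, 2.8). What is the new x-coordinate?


x' = cos(theta)*px - sin(theta)*py + tx
= -0.3907*7.7 - 0.9205*2.8 + 2.8
= -2.786


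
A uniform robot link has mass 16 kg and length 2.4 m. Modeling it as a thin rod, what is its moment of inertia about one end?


I = (1/3) * m * L^2
= (1/3) * 16 * 2.4^2
= 0.333333 * 16 * 5.76
= 30.72 kg*m^2


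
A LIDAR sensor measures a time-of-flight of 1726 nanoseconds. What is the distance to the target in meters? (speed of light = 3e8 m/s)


tof = 1726 ns = 1.726e-06 s
dist = c * tof / 2
= 3e8 * 1.726e-06 / 2
= 258.9 m


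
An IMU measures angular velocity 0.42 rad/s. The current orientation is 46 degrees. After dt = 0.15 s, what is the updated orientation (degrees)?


delta_theta = w * dt = 0.42 * 0.15 = 0.063 rad
= 3.6096 deg
theta_new = 46 + 3.6096 = 49.6096 deg


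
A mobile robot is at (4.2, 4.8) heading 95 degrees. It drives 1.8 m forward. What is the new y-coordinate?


y_new = y0 + d*sin(theta)
= 4.8 + 1.8*sin(95)
= 4.8 + 1.7932
= 6.5932


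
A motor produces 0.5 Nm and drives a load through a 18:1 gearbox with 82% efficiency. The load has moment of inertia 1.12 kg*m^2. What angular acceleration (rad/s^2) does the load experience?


tau_out = tau_motor * N * eta
= 0.5 * 18 * 0.82 = 7.38 Nm
alpha = tau_out / I = 7.38 / 1.12
= 6.5893 rad/s^2


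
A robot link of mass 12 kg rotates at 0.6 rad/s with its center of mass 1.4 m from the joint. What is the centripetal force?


F = m * omega^2 * r
= 12 * 0.6^2 * 1.4
= 12 * 0.36 * 1.4
= 6.048 N


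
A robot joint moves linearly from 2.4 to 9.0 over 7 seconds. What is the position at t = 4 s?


s = t/T = 4/7 = 0.5714
p(t) = p0 + (pf-p0)*s
= 2.4 + (9.0 - 2.4) * 0.5714
= 6.1714


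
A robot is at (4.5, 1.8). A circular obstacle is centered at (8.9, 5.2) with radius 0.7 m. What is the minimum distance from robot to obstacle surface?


center_dist = sqrt((4.5-8.9)^2 + (1.8-5.2)^2)
= sqrt(19.36 + 11.56)
= 5.5606
min_dist = center_dist - radius = 5.5606 - 0.7 = 4.8606 m


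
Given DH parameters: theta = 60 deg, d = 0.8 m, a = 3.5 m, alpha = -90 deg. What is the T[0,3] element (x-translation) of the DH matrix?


T[0,3] = a * cos(theta)
= 3.5 * cos(60 deg)
= 3.5 * 0.5
= 1.75


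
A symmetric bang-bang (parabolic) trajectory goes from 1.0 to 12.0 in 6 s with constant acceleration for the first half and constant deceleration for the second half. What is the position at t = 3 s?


Symmetric rest-to-rest: each phase covers (pf-p0)/2 in time T/2. 0.5*a*(T/2)^2 = (pf-p0)/2 => a = 4*(pf-p0)/T^2
a = 4*(12.0-1.0)/6^2 = 1.2222
t = 3 is in the acceleration phase (t <= T/2).
p = p0 + 0.5*a*t^2 = 1.0 + 0.5*1.2222*3^2
= 6.5


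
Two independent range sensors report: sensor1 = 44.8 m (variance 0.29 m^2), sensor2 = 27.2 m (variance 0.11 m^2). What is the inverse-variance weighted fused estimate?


w1 = (1/var1) / (1/var1 + 1/var2)
   = 3.4483 / (3.4483 + 9.0909) = 0.275
w2 = 1 - w1 = 0.725
fused = w1*s1 + w2*s2 = 12.32 + 19.72
= 32.04 m


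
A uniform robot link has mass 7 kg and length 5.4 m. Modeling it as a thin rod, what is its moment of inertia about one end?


I = (1/3) * m * L^2
= (1/3) * 7 * 5.4^2
= 0.333333 * 7 * 29.16
= 68.04 kg*m^2


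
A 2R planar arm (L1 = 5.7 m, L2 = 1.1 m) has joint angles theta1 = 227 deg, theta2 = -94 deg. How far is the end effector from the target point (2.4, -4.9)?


End effector via forward kinematics:
x = L1*cos(t1) + L2*cos(t1+t2) = -4.6376
y = L1*sin(t1) + L2*sin(t1+t2) = -3.3642
Distance to target:
d = sqrt((2.4 - -4.6376)^2 + (-4.9 - -3.3642)^2)
= sqrt(49.5277 + 2.3586)
= 7.2032 m


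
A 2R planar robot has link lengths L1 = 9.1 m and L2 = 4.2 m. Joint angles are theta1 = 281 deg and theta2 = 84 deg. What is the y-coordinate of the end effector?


Convert angles to radians: theta1 = 4.9044, theta2 = 1.4661
y = L1*sin(theta1) + L2*sin(theta1+theta2)
y = -8.9328 + 0.3661
y = -8.5668


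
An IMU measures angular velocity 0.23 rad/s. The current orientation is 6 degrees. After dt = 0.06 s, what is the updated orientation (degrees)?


delta_theta = w * dt = 0.23 * 0.06 = 0.0138 rad
= 0.7907 deg
theta_new = 6 + 0.7907 = 6.7907 deg


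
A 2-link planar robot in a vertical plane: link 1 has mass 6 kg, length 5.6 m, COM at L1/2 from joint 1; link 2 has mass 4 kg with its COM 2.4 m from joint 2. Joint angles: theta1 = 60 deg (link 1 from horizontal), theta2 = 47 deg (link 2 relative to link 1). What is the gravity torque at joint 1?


Horizontal distance from joint 1 to link-1 COM:
  x_c1 = (L1/2)*cos(t1) = 2.8 * 0.5 = 1.4 m
Horizontal distance from joint 1 to link-2 COM:
  x_c2 = L1*cos(t1) + Lc2*cos(t1+t2)
       = 5.6*0.5 + 2.4*-0.2924 = 2.0983 m
tau1 = m1*g*x_c1 + m2*g*x_c2
     = 6*9.81*1.4 + 4*9.81*2.0983
     = 82.404 + 82.3376
     = 164.7416 Nm


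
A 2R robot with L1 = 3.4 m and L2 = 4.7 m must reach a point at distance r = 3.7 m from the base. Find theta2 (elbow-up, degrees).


cos(theta2) = (r^2 - L1^2 - L2^2) / (2*L1*L2)
cos(theta2) = (13.69 - 11.56 - 22.09) / 31.96
cos(theta2) = -0.624531
theta2 = 128.6477 degrees


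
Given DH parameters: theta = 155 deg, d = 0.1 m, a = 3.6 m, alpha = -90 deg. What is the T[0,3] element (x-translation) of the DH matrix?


T[0,3] = a * cos(theta)
= 3.6 * cos(155 deg)
= 3.6 * -0.9063
= -3.2627


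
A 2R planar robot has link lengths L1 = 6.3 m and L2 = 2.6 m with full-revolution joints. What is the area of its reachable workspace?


r_max = L1 + L2 = 8.9 m
r_min = |L1 - L2| = 3.7 m
Area = pi*(r_max^2 - r_min^2)
= pi*(79.21 - 13.69)
= pi * 65.52
= 205.8372 m^2


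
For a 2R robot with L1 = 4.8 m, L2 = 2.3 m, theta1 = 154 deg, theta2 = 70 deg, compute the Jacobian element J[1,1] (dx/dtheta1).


J[1,1] = -L1*sin(t1) - L2*sin(t1+t2)
= -4.8*sin(154) - 2.3*sin(224)
= -0.5065


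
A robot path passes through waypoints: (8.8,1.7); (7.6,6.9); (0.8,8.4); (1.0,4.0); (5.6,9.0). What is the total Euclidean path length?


Segment lengths:
  seg1 = sqrt((-1.2)^2 + (5.2)^2) = 5.3367
  seg2 = sqrt((-6.8)^2 + (1.5)^2) = 6.9635
  seg3 = sqrt((0.2)^2 + (-4.4)^2) = 4.4045
  seg4 = sqrt((4.6)^2 + (5.0)^2) = 6.7941
Total = 23.4988


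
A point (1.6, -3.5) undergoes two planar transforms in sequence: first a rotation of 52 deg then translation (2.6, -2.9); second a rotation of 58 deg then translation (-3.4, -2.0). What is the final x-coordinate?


After transform 1:
x1 = cos(52)*1.6 - sin(52)*-3.5 + 2.6 = 6.3431
y1 = sin(52)*1.6 + cos(52)*-3.5 + -2.9 = -3.794
After transform 2:
x2 = cos(58)*6.3431 - sin(58)*-3.794 + -3.4
= 3.1788


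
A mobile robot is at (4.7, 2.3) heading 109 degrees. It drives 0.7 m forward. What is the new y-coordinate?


y_new = y0 + d*sin(theta)
= 2.3 + 0.7*sin(109)
= 2.3 + 0.6619
= 2.9619


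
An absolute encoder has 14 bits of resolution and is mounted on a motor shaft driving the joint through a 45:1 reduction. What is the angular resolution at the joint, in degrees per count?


counts = 2^14 = 16384
effective counts at joint = 16384 * 45 = 737280
resolution = 360 / 737280
= 4.8828e-04 deg/count


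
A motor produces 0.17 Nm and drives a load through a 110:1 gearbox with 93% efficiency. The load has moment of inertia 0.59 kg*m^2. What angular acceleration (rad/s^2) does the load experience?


tau_out = tau_motor * N * eta
= 0.17 * 110 * 0.93 = 17.391 Nm
alpha = tau_out / I = 17.391 / 0.59
= 29.4763 rad/s^2


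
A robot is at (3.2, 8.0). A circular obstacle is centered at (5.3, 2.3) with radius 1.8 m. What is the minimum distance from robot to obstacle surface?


center_dist = sqrt((3.2-5.3)^2 + (8.0-2.3)^2)
= sqrt(4.41 + 32.49)
= 6.0745
min_dist = center_dist - radius = 6.0745 - 1.8 = 4.2745 m


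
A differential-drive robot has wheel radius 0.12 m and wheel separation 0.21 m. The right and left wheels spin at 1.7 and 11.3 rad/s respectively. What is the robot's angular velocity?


vR = r*wR = 0.12*1.7 = 0.204 m/s
vL = r*wL = 0.12*11.3 = 1.356 m/s
v = (vR+vL)/2 = 0.78 m/s
omega = (vR-vL)/L = -5.4857 rad/s
angular velocity = -5.4857 rad/s


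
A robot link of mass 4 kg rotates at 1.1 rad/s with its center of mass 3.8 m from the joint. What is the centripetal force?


F = m * omega^2 * r
= 4 * 1.1^2 * 3.8
= 4 * 1.21 * 3.8
= 18.392 N


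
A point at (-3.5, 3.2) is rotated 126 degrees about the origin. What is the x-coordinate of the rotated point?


x' = x*cos(theta) - y*sin(theta)
cos(126 deg) = -0.5878, sin(126 deg) = 0.809
x' = -3.5 * -0.5878 - 3.2 * 0.809
= 2.0572 - 2.5889
= -0.5316


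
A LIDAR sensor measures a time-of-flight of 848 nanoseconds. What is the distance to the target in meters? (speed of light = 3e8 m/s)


tof = 848 ns = 8.48e-07 s
dist = c * tof / 2
= 3e8 * 8.48e-07 / 2
= 127.2 m


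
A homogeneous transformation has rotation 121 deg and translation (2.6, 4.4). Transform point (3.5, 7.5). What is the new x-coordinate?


x' = cos(theta)*px - sin(theta)*py + tx
= -0.515*3.5 - 0.8572*7.5 + 2.6
= -5.6314


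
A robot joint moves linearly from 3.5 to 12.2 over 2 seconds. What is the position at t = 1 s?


s = t/T = 1/2 = 0.5
p(t) = p0 + (pf-p0)*s
= 3.5 + (12.2 - 3.5) * 0.5
= 7.85


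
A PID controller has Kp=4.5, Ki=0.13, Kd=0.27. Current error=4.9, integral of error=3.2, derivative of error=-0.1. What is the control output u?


u = Kp*e + Ki*int(e) + Kd*de/dt
= 4.5*4.9 + 0.13*3.2 + 0.27*(-0.1)
= 22.05 + 0.416 + -0.027
= 22.439


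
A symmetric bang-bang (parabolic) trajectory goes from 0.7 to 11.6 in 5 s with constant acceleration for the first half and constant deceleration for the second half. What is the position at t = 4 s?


Symmetric rest-to-rest: each phase covers (pf-p0)/2 in time T/2. 0.5*a*(T/2)^2 = (pf-p0)/2 => a = 4*(pf-p0)/T^2
a = 4*(11.6-0.7)/5^2 = 1.744
t = 4 is in the deceleration phase (t > T/2).
p = pf - 0.5*a*(T-t)^2 = 11.6 - 0.5*1.744*1^2
= 10.728


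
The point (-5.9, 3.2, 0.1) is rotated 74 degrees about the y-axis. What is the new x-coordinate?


Rotation about y-axis: x' = x*cos(theta) + z*sin(theta)
= -5.9 * 0.2756 + 0.1 * 0.9613
= -1.5301


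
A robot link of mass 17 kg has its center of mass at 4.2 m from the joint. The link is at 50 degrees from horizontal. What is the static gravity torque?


tau = m*g*L*cos(angle)
= 17 * 9.81 * 4.2 * cos(50 deg)
= 17 * 9.81 * 4.2 * 0.6428
= 450.2303 Nm


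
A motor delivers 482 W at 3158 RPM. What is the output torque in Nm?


omega = 3158 * 2*pi/60 = 330.705 rad/s
tau = P / omega = 482 / 330.705
= 1.4575 Nm


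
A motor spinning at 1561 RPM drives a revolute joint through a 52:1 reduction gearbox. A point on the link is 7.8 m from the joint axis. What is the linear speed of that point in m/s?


omega_motor = 1561 * 2*pi/60 = 163.4675 rad/s
omega_joint = omega_motor / 52 = 3.1436 rad/s
v = omega_joint * r = 3.1436 * 7.8
= 24.5201 m/s


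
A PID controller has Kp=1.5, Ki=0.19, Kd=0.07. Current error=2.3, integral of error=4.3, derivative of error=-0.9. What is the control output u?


u = Kp*e + Ki*int(e) + Kd*de/dt
= 1.5*2.3 + 0.19*4.3 + 0.07*(-0.9)
= 3.45 + 0.817 + -0.063
= 4.204


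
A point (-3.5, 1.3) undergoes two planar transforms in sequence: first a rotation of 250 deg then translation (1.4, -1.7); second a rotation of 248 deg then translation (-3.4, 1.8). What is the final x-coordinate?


After transform 1:
x1 = cos(250)*-3.5 - sin(250)*1.3 + 1.4 = 3.8187
y1 = sin(250)*-3.5 + cos(250)*1.3 + -1.7 = 1.1443
After transform 2:
x2 = cos(248)*3.8187 - sin(248)*1.1443 + -3.4
= -3.7695


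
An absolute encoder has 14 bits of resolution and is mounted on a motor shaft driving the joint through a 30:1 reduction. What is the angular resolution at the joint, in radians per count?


counts = 2^14 = 16384
effective counts at joint = 16384 * 30 = 491520
resolution = 2*pi / 491520
= 1.2783e-05 rad/count


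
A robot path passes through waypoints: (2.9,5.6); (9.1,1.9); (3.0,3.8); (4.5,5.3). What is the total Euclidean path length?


Segment lengths:
  seg1 = sqrt((6.2)^2 + (-3.7)^2) = 7.2201
  seg2 = sqrt((-6.1)^2 + (1.9)^2) = 6.3891
  seg3 = sqrt((1.5)^2 + (1.5)^2) = 2.1213
Total = 15.7305


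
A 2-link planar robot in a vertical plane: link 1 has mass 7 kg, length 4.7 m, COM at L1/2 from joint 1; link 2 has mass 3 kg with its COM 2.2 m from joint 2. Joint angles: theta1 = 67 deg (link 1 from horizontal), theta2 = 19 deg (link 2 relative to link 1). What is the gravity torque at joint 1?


Horizontal distance from joint 1 to link-1 COM:
  x_c1 = (L1/2)*cos(t1) = 2.35 * 0.3907 = 0.9182 m
Horizontal distance from joint 1 to link-2 COM:
  x_c2 = L1*cos(t1) + Lc2*cos(t1+t2)
       = 4.7*0.3907 + 2.2*0.0698 = 1.9899 m
tau1 = m1*g*x_c1 + m2*g*x_c2
     = 7*9.81*0.9182 + 3*9.81*1.9899
     = 63.054 + 58.5628
     = 121.6168 Nm


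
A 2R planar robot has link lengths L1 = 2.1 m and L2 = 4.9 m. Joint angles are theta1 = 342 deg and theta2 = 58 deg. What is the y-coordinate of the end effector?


Convert angles to radians: theta1 = 5.969, theta2 = 1.0123
y = L1*sin(theta1) + L2*sin(theta1+theta2)
y = -0.6489 + 3.1497
y = 2.5007


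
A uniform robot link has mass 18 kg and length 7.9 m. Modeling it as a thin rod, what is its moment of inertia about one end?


I = (1/3) * m * L^2
= (1/3) * 18 * 7.9^2
= 0.333333 * 18 * 62.41
= 374.46 kg*m^2


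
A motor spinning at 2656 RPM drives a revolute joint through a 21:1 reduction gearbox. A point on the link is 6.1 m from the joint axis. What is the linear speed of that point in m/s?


omega_motor = 2656 * 2*pi/60 = 278.1357 rad/s
omega_joint = omega_motor / 21 = 13.2446 rad/s
v = omega_joint * r = 13.2446 * 6.1
= 80.7918 m/s


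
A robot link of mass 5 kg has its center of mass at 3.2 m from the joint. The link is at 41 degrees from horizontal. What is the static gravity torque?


tau = m*g*L*cos(angle)
= 5 * 9.81 * 3.2 * cos(41 deg)
= 5 * 9.81 * 3.2 * 0.7547
= 118.4592 Nm


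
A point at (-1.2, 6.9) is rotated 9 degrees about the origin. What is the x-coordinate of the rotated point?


x' = x*cos(theta) - y*sin(theta)
cos(9 deg) = 0.9877, sin(9 deg) = 0.1564
x' = -1.2 * 0.9877 - 6.9 * 0.1564
= -1.1852 - 1.0794
= -2.2646


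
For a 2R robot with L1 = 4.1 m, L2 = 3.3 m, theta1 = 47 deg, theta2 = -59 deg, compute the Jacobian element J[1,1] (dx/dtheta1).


J[1,1] = -L1*sin(t1) - L2*sin(t1+t2)
= -4.1*sin(47) - 3.3*sin(-12)
= -2.3124


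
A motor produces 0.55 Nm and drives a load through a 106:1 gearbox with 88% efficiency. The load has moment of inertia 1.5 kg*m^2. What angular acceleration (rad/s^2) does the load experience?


tau_out = tau_motor * N * eta
= 0.55 * 106 * 0.88 = 51.304 Nm
alpha = tau_out / I = 51.304 / 1.5
= 34.2027 rad/s^2


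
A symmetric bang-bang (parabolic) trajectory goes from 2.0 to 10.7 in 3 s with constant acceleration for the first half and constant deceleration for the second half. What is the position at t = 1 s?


Symmetric rest-to-rest: each phase covers (pf-p0)/2 in time T/2. 0.5*a*(T/2)^2 = (pf-p0)/2 => a = 4*(pf-p0)/T^2
a = 4*(10.7-2.0)/3^2 = 3.8667
t = 1 is in the acceleration phase (t <= T/2).
p = p0 + 0.5*a*t^2 = 2.0 + 0.5*3.8667*1^2
= 3.9333


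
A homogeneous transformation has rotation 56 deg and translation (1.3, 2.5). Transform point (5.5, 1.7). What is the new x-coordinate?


x' = cos(theta)*px - sin(theta)*py + tx
= 0.5592*5.5 - 0.829*1.7 + 1.3
= 2.9662


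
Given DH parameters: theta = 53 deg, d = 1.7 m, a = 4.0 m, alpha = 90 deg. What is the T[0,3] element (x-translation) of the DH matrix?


T[0,3] = a * cos(theta)
= 4.0 * cos(53 deg)
= 4.0 * 0.6018
= 2.4073


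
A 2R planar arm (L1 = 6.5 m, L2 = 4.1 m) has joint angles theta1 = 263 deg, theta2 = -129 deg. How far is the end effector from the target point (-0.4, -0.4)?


End effector via forward kinematics:
x = L1*cos(t1) + L2*cos(t1+t2) = -3.6403
y = L1*sin(t1) + L2*sin(t1+t2) = -3.5023
Distance to target:
d = sqrt((-0.4 - -3.6403)^2 + (-0.4 - -3.5023)^2)
= sqrt(10.4992 + 9.624)
= 4.4859 m


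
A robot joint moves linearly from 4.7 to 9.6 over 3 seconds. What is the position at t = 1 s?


s = t/T = 1/3 = 0.3333
p(t) = p0 + (pf-p0)*s
= 4.7 + (9.6 - 4.7) * 0.3333
= 6.3333


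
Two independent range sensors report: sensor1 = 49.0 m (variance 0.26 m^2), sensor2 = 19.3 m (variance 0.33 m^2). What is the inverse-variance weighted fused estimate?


w1 = (1/var1) / (1/var1 + 1/var2)
   = 3.8462 / (3.8462 + 3.0303) = 0.5593
w2 = 1 - w1 = 0.4407
fused = w1*s1 + w2*s2 = 27.4068 + 8.5051
= 35.9119 m


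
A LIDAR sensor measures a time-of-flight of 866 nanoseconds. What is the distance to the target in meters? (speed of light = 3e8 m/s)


tof = 866 ns = 8.66e-07 s
dist = c * tof / 2
= 3e8 * 8.66e-07 / 2
= 129.9 m


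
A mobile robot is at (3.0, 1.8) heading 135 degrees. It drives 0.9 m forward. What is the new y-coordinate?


y_new = y0 + d*sin(theta)
= 1.8 + 0.9*sin(135)
= 1.8 + 0.6364
= 2.4364


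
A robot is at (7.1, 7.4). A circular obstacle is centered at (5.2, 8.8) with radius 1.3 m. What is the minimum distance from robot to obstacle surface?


center_dist = sqrt((7.1-5.2)^2 + (7.4-8.8)^2)
= sqrt(3.61 + 1.96)
= 2.3601
min_dist = center_dist - radius = 2.3601 - 1.3 = 1.0601 m


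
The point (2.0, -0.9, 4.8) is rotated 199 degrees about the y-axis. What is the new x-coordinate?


Rotation about y-axis: x' = x*cos(theta) + z*sin(theta)
= 2.0 * -0.9455 + 4.8 * -0.3256
= -3.4538


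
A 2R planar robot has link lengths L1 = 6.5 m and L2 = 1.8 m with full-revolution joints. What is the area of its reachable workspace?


r_max = L1 + L2 = 8.3 m
r_min = |L1 - L2| = 4.7 m
Area = pi*(r_max^2 - r_min^2)
= pi*(68.89 - 22.09)
= pi * 46.8
= 147.0265 m^2


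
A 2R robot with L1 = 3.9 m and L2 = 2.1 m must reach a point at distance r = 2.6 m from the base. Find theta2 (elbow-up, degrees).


cos(theta2) = (r^2 - L1^2 - L2^2) / (2*L1*L2)
cos(theta2) = (6.76 - 15.21 - 4.41) / 16.38
cos(theta2) = -0.785104
theta2 = 141.7303 degrees


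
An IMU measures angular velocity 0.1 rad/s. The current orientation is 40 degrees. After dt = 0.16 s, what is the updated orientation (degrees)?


delta_theta = w * dt = 0.1 * 0.16 = 0.016 rad
= 0.9167 deg
theta_new = 40 + 0.9167 = 40.9167 deg


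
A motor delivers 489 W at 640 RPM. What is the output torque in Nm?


omega = 640 * 2*pi/60 = 67.0206 rad/s
tau = P / omega = 489 / 67.0206
= 7.2963 Nm


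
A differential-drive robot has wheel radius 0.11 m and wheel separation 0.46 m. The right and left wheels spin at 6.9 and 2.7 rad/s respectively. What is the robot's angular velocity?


vR = r*wR = 0.11*6.9 = 0.759 m/s
vL = r*wL = 0.11*2.7 = 0.297 m/s
v = (vR+vL)/2 = 0.528 m/s
omega = (vR-vL)/L = 1.0043 rad/s
angular velocity = 1.0043 rad/s


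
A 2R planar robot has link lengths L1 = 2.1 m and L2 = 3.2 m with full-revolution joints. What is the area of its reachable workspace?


r_max = L1 + L2 = 5.3 m
r_min = |L1 - L2| = 1.1 m
Area = pi*(r_max^2 - r_min^2)
= pi*(28.09 - 1.21)
= pi * 26.88
= 84.446 m^2


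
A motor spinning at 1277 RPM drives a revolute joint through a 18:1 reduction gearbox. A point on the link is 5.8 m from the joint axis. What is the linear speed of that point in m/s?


omega_motor = 1277 * 2*pi/60 = 133.7271 rad/s
omega_joint = omega_motor / 18 = 7.4293 rad/s
v = omega_joint * r = 7.4293 * 5.8
= 43.0899 m/s


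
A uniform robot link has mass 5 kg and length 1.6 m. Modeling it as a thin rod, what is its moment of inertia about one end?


I = (1/3) * m * L^2
= (1/3) * 5 * 1.6^2
= 0.333333 * 5 * 2.56
= 4.2667 kg*m^2


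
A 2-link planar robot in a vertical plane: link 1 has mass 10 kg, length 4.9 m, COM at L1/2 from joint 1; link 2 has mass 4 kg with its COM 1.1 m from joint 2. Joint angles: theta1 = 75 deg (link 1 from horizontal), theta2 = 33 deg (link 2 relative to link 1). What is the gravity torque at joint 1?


Horizontal distance from joint 1 to link-1 COM:
  x_c1 = (L1/2)*cos(t1) = 2.45 * 0.2588 = 0.6341 m
Horizontal distance from joint 1 to link-2 COM:
  x_c2 = L1*cos(t1) + Lc2*cos(t1+t2)
       = 4.9*0.2588 + 1.1*-0.309 = 0.9283 m
tau1 = m1*g*x_c1 + m2*g*x_c2
     = 10*9.81*0.6341 + 4*9.81*0.9283
     = 62.2059 + 36.4263
     = 98.6321 Nm


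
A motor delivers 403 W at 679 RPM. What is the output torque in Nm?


omega = 679 * 2*pi/60 = 71.1047 rad/s
tau = P / omega = 403 / 71.1047
= 5.6677 Nm


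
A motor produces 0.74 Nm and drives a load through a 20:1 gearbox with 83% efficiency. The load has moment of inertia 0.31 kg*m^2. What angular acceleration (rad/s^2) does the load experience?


tau_out = tau_motor * N * eta
= 0.74 * 20 * 0.83 = 12.284 Nm
alpha = tau_out / I = 12.284 / 0.31
= 39.6258 rad/s^2


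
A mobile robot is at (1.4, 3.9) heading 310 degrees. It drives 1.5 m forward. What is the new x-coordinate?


x_new = x0 + d*cos(theta)
= 1.4 + 1.5*cos(310)
= 1.4 + 0.9642
= 2.3642


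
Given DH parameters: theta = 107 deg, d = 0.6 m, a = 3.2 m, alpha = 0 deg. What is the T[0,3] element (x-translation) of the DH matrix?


T[0,3] = a * cos(theta)
= 3.2 * cos(107 deg)
= 3.2 * -0.2924
= -0.9356


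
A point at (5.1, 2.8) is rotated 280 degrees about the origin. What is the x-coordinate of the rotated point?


x' = x*cos(theta) - y*sin(theta)
cos(280 deg) = 0.1736, sin(280 deg) = -0.9848
x' = 5.1 * 0.1736 - 2.8 * -0.9848
= 0.8856 - -2.7575
= 3.6431


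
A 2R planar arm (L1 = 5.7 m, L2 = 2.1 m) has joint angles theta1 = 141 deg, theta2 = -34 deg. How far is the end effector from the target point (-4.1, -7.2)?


End effector via forward kinematics:
x = L1*cos(t1) + L2*cos(t1+t2) = -5.0437
y = L1*sin(t1) + L2*sin(t1+t2) = 5.5954
Distance to target:
d = sqrt((-4.1 - -5.0437)^2 + (-7.2 - 5.5954)^2)
= sqrt(0.8906 + 163.7214)
= 12.8301 m


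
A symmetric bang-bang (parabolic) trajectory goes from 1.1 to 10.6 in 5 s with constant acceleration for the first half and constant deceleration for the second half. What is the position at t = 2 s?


Symmetric rest-to-rest: each phase covers (pf-p0)/2 in time T/2. 0.5*a*(T/2)^2 = (pf-p0)/2 => a = 4*(pf-p0)/T^2
a = 4*(10.6-1.1)/5^2 = 1.52
t = 2 is in the acceleration phase (t <= T/2).
p = p0 + 0.5*a*t^2 = 1.1 + 0.5*1.52*2^2
= 4.14


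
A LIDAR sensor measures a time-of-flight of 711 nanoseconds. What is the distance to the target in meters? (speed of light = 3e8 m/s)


tof = 711 ns = 7.11e-07 s
dist = c * tof / 2
= 3e8 * 7.11e-07 / 2
= 106.65 m


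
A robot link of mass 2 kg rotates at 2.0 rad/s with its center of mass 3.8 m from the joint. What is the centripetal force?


F = m * omega^2 * r
= 2 * 2.0^2 * 3.8
= 2 * 4.0 * 3.8
= 30.4 N


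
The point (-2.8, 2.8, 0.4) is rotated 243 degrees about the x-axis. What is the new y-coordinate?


Rotation about x-axis: y' = y*cos(theta) - z*sin(theta)
= 2.8 * -0.454 - 0.4 * -0.891
= -0.9148


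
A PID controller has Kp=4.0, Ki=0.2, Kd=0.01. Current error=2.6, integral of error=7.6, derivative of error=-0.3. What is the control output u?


u = Kp*e + Ki*int(e) + Kd*de/dt
= 4.0*2.6 + 0.2*7.6 + 0.01*(-0.3)
= 10.4 + 1.52 + -0.003
= 11.917


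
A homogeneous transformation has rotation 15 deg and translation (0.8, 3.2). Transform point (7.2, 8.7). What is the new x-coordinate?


x' = cos(theta)*px - sin(theta)*py + tx
= 0.9659*7.2 - 0.2588*8.7 + 0.8
= 5.5029


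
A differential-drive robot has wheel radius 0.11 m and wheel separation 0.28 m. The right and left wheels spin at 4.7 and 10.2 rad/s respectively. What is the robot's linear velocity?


vR = r*wR = 0.11*4.7 = 0.517 m/s
vL = r*wL = 0.11*10.2 = 1.122 m/s
v = (vR+vL)/2 = 0.8195 m/s
omega = (vR-vL)/L = -2.1607 rad/s
linear velocity = 0.8195 m/s


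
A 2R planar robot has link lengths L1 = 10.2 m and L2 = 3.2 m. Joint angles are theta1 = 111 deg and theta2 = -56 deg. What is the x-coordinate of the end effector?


Convert angles to radians: theta1 = 1.9373, theta2 = -0.9774
x = L1*cos(theta1) + L2*cos(theta1+theta2)
x = -3.6554 + 1.8354
x = -1.8199


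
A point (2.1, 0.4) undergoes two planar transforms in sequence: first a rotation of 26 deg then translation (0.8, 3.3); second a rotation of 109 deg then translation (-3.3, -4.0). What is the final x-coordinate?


After transform 1:
x1 = cos(26)*2.1 - sin(26)*0.4 + 0.8 = 2.5121
y1 = sin(26)*2.1 + cos(26)*0.4 + 3.3 = 4.5801
After transform 2:
x2 = cos(109)*2.5121 - sin(109)*4.5801 + -3.3
= -8.4484


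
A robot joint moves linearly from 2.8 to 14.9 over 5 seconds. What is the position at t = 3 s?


s = t/T = 3/5 = 0.6
p(t) = p0 + (pf-p0)*s
= 2.8 + (14.9 - 2.8) * 0.6
= 10.06


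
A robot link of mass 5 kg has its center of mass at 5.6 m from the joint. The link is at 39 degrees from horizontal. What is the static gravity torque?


tau = m*g*L*cos(angle)
= 5 * 9.81 * 5.6 * cos(39 deg)
= 5 * 9.81 * 5.6 * 0.7771
= 213.4665 Nm


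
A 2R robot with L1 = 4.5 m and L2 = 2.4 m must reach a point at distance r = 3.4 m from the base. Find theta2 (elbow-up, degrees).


cos(theta2) = (r^2 - L1^2 - L2^2) / (2*L1*L2)
cos(theta2) = (11.56 - 20.25 - 5.76) / 21.6
cos(theta2) = -0.668981
theta2 = 131.9885 degrees
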